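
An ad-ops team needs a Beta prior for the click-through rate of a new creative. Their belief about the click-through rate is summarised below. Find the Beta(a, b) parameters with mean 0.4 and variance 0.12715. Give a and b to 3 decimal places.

a = 0.355, b = 0.533

Let s = a+b. The Beta variance is μ(1−μ)/(s+1).
So s+1 = μ(1−μ)/σ² = (0.4×0.6)/0.12715 = 0.24/0.12715 = 1.8875, giving s = 0.8875.
Then a = μs = 0.4×0.8875 = 0.355 and b = (1−μ)s = 0.6×0.8875 = 0.533.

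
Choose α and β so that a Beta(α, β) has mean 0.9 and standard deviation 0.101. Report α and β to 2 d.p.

α = 7.04, β = 0.78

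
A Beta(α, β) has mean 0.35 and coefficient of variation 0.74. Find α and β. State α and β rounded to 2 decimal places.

Var = (CV·μ)² = (0.74×0.35)² = 0.067081.
α+β = μ(1−μ)/Var − 1 = 0.2275/0.067081 − 1 = 2.3914.
Thus α = 0.35·2.3914 = 0.84 and β = 0.65·2.3914 = 1.55.

α = 0.84, β = 1.55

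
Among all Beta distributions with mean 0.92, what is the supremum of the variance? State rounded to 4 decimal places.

For fixed mean μ the Beta variance is μ(1−μ)/(α+β+1), increasing as α+β decreases.
Its least upper bound (not attained) is μ(1−μ) = 0.92·0.08 = 0.0736.

0.0736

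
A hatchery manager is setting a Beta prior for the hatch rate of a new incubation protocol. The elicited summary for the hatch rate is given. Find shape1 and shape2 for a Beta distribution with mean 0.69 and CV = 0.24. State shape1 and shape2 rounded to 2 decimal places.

σ = CV·μ = 0.24×0.69 = 0.16560, so σ² = 0.027423.
s+1 = μ(1−μ)/σ² = 0.2139/0.027423 = 7.7999, so s = shape1+shape2 = 6.7999.
shape1 = μs = 4.69, shape2 = (1−μ)s = 2.11.

shape1 = 4.69, shape2 = 2.11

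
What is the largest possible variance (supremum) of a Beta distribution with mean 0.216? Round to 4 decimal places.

0.1693

For fixed mean μ the Beta variance is μ(1−μ)/(α+β+1), increasing as α+β decreases.
Its least upper bound (not attained) is μ(1−μ) = 0.216·0.784 = 0.1693.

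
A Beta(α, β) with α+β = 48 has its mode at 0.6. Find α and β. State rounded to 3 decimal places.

α = 28.600, β = 19.400

Mode = (α−1)/(κ−2) with κ = α+β, so α−1 = 0.6·46 = 27.600.
α = 28.600; β = κ − α = 19.400.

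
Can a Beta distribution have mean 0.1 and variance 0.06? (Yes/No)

The Beta variance bound is σ² < μ(1−μ).
Here μ(1−μ) = 0.1×0.9 = 0.09, and 0.06 < 0.09.

Yes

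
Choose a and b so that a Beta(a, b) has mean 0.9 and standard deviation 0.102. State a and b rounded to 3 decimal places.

a = 6.885, b = 0.765

Variance = 0.102² = 0.010404. The moment-matching identity a+b = μ(1−μ)/Var − 1 gives
a+b = 0.09/0.010404 − 1 = 7.6505, so a = μ·7.6505 = 6.885 and b = (1−μ)·7.6505 = 0.765.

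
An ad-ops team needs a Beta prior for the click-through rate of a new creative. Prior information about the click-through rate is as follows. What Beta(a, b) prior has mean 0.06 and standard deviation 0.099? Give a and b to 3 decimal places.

Variance = 0.099² = 0.009801. The moment-matching identity a+b = μ(1−μ)/Var − 1 gives
a+b = 0.0564/0.009801 − 1 = 4.7545, so a = μ·4.7545 = 0.285 and b = (1−μ)·4.7545 = 4.469.

a = 0.285, b = 4.469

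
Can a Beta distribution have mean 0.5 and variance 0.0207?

Yes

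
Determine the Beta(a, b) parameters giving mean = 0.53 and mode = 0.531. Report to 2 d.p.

a = 32.86, b = 29.14

Let s = a+b. Mean gives a = μs = 0.53s; mode gives (a−1)/(s−2) = 0.531.
Substituting: 0.53s − 1 = 0.531(s−2) = 0.531s − 1.062, so -0.001s = -0.062 and s = 62.0000.
Then a = 0.53×62.0000 = 32.86 and b = s−a = 29.14.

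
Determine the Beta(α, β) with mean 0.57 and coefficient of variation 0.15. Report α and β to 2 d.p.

σ = CV·μ = 0.15×0.57 = 0.08550, so σ² = 0.007310.
s+1 = μ(1−μ)/σ² = 0.2451/0.007310 = 33.5283, so s = α+β = 32.5283.
α = μs = 18.54, β = (1−μ)s = 13.99.

α = 18.54, β = 13.99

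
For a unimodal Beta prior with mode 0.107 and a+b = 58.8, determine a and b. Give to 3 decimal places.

Since the density peak of Beta(a,b) is at (a−1)/(a+b−2),
a = 1 + 0.107(58.8−2) = 7.078 and b = 58.8 − 7.078 = 51.722.

a = 7.078, b = 51.722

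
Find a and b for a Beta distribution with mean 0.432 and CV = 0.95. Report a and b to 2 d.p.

Var = (CV·μ)² = (0.95×0.432)² = 0.168428.
a+b = μ(1−μ)/Var − 1 = 0.245376/0.168428 − 1 = 0.4569.
Thus a = 0.432·0.4569 = 0.20 and b = 0.568·0.4569 = 0.26.

a = 0.20, b = 0.26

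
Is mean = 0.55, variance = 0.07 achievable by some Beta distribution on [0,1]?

For any Beta, Var(X) < E[X]·(1−E[X]).
Here μ(1−μ) = 0.55×0.45 = 0.2475, and 0.07 < 0.2475.

Yes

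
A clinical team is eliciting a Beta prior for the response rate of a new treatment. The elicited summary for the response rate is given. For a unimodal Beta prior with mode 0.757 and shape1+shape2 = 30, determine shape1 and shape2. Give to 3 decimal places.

Mode = (shape1−1)/(κ−2) with κ = shape1+shape2, so shape1−1 = 0.757·28 = 21.196.
shape1 = 22.196; shape2 = κ − shape1 = 7.804.

shape1 = 22.196, shape2 = 7.804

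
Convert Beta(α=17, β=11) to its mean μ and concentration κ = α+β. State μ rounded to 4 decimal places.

μ = 0.6071, κ = 28

κ = α+β = 17+11 = 28; μ = α/κ = 17/28 = 0.6071.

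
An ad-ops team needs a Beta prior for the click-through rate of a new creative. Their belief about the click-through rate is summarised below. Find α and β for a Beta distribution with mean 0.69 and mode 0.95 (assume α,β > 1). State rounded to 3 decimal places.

α = 2.388, β = 1.073

Let s = α+β. Mean gives α = μs = 0.69s; mode gives (α−1)/(s−2) = 0.95.
Substituting: 0.69s − 1 = 0.95(s−2) = 0.95s − 1.90, so -0.26s = -0.90 and s = 3.4615.
Then α = 0.69×3.4615 = 2.388 and β = s−α = 1.073.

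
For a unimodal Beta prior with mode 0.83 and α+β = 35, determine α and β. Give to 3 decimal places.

α = 28.390, β = 6.610

Mode = (α−1)/(κ−2) with κ = α+β, so α−1 = 0.83·33 = 27.390.
α = 28.390; β = κ − α = 6.610.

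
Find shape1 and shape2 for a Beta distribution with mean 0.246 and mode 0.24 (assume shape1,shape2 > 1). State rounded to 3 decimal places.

Let s = shape1+shape2. Mean gives shape1 = μs = 0.246s; mode gives (shape1−1)/(s−2) = 0.24.
Substituting: 0.246s − 1 = 0.24(s−2) = 0.24s − 0.48, so 0.006s = 0.52 and s = 86.6667.
Then shape1 = 0.246×86.6667 = 21.320 and shape2 = s−shape1 = 65.347.

shape1 = 21.320, shape2 = 65.347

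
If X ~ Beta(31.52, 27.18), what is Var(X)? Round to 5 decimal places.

0.00416

μ = 31.52/58.70 = 0.536968; Var = μ(1−μ)/(α+β+1) = 0.2486334/59.70 = 0.00416.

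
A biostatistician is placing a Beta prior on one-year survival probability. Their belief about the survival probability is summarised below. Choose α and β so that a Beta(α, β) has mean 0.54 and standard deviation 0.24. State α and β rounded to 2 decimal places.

First σ² = 0.0576. Setting α = μn, β = (1−μ)n with n = α+β,
μ(1−μ)/(n+1) = 0.0576 ⇒ n+1 = 0.2484/0.0576 = 4.3125 ⇒ n = 3.3125.
Hence α = 0.54×3.3125 = 1.79, β = 0.46×3.3125 = 1.52.

α = 1.79, β = 1.52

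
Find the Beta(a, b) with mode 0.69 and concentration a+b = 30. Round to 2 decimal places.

For a,b>1 the mode is (a−1)/(a+b−2), so a = mode·(κ−2)+1 = 0.69×28+1 = 20.32.
And b = (1−mode)·(κ−2)+1 = 0.31×28+1 = 9.68.

a = 20.32, b = 9.68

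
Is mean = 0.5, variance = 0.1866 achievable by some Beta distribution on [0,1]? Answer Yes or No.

Yes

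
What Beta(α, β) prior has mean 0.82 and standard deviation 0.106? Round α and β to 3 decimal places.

α = 9.952, β = 2.185

First σ² = 0.011236. Setting α = μn, β = (1−μ)n with n = α+β,
μ(1−μ)/(n+1) = 0.011236 ⇒ n+1 = 0.1476/0.011236 = 13.1363 ⇒ n = 12.1363.
Hence α = 0.82×12.1363 = 9.952, β = 0.18×12.1363 = 2.185.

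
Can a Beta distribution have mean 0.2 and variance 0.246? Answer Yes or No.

A Beta with mean μ has variance μ(1−μ)/(α+β+1) < μ(1−μ).
Here μ(1−μ) = 0.2×0.8 = 0.16, and 0.246 ≥ 0.16.

No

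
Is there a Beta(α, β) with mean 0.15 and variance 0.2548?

No

The Beta variance bound is σ² < μ(1−μ).
Here μ(1−μ) = 0.15×0.85 = 0.1275, and 0.2548 ≥ 0.1275.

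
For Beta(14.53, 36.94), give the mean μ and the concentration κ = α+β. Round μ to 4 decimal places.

μ = 0.2823, κ = 51.47

κ = α+β = 14.53+36.94 = 51.47; μ = α/κ = 14.53/51.47 = 0.2823.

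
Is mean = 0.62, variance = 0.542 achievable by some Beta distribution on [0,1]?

No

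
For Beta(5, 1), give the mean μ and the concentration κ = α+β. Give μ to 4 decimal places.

μ = 0.8333, κ = 6

κ = α+β = 5+1 = 6; μ = α/κ = 5/6 = 0.8333.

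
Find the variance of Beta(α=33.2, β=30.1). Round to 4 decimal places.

0.0039

μ = 33.2/63.3 = 0.524487; Var = μ(1−μ)/(α+β+1) = 0.2494004/64.3 = 0.0039.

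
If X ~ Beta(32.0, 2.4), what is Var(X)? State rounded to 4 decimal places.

α+β = 34.4 and αβ = 76.80, so Var = αβ/[(α+β)²(α+β+1)] = 76.80/41890.944 = 0.0018.

0.0018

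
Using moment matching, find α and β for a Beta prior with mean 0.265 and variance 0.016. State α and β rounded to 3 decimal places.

α = 2.961, β = 8.212

Write ν = α+β; then α = μν and Var = μ(1−μ)/(ν+1).
ν = μ(1−μ)/Var − 1 = 0.194775/0.016 − 1 = 11.1734.
α = 0.265·11.1734 = 2.961, β = 0.735·11.1734 = 8.212.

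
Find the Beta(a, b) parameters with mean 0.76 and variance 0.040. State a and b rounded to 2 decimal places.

Let s = a+b. The Beta variance is μ(1−μ)/(s+1).
So s+1 = μ(1−μ)/σ² = (0.76×0.24)/0.040 = 0.1824/0.040 = 4.5600, giving s = 3.5600.
Then a = μs = 0.76×3.5600 = 2.71 and b = (1−μ)s = 0.24×3.5600 = 0.85.

a = 2.71, b = 0.85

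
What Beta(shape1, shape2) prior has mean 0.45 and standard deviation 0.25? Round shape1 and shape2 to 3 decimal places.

shape1 = 1.332, shape2 = 1.628

First σ² = 0.0625. Setting shape1 = μn, shape2 = (1−μ)n with n = shape1+shape2,
μ(1−μ)/(n+1) = 0.0625 ⇒ n+1 = 0.2475/0.0625 = 3.9600 ⇒ n = 2.9600.
Hence shape1 = 0.45×2.9600 = 1.332, shape2 = 0.55×2.9600 = 1.628.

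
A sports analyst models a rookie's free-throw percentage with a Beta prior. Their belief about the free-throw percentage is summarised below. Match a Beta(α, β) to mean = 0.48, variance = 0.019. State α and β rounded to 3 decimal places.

Let s = α+β. The Beta variance is μ(1−μ)/(s+1).
So s+1 = μ(1−μ)/σ² = (0.48×0.52)/0.019 = 0.2496/0.019 = 13.1368, giving s = 12.1368.
Then α = μs = 0.48×12.1368 = 5.826 and β = (1−μ)s = 0.52×12.1368 = 6.311.

α = 5.826, β = 6.311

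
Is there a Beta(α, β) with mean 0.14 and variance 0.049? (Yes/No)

For any Beta, Var(X) < E[X]·(1−E[X]).
Here μ(1−μ) = 0.14×0.86 = 0.1204, and 0.049 < 0.1204.

Yes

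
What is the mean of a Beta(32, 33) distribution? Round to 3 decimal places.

The Beta mean is α/(α+β) = 32/(32+33) = 0.492.

0.492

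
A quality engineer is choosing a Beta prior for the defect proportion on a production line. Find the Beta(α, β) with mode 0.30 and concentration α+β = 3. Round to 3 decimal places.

α = 1.300, β = 1.700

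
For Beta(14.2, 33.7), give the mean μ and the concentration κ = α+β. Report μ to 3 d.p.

κ = α+β = 14.2+33.7 = 47.9; μ = α/κ = 14.2/47.9 = 0.296.

μ = 0.296, κ = 47.9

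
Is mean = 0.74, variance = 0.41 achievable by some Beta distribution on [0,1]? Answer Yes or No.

A Beta with mean μ has variance μ(1−μ)/(α+β+1) < μ(1−μ).
Here μ(1−μ) = 0.74×0.26 = 0.1924, and 0.41 ≥ 0.1924.

No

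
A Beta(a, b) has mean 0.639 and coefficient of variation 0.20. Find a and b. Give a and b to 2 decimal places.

a = 8.39, b = 4.74

Var = (CV·μ)² = (0.20×0.639)² = 0.016333.
a+b = μ(1−μ)/Var − 1 = 0.230679/0.016333 − 1 = 13.1236.
Thus a = 0.639·13.1236 = 8.39 and b = 0.361·13.1236 = 4.74.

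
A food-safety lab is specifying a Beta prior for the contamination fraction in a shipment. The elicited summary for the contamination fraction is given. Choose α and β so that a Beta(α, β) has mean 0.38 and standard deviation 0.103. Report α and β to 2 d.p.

α = 8.06, β = 13.15

First σ² = 0.010609. Setting α = μn, β = (1−μ)n with n = α+β,
μ(1−μ)/(n+1) = 0.010609 ⇒ n+1 = 0.2356/0.010609 = 22.2076 ⇒ n = 21.2076.
Hence α = 0.38×21.2076 = 8.06, β = 0.62×21.2076 = 13.15.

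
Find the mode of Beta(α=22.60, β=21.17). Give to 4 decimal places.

The density x^(α−1)(1−x)^(β−1) is maximised at (α−1)/(α+β−2) = 21.60/41.77 = 0.5171.

0.5171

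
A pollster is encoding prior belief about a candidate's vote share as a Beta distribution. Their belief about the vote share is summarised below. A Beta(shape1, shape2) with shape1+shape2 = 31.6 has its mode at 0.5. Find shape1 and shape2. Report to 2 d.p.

Mode = (shape1−1)/(κ−2) with κ = shape1+shape2, so shape1−1 = 0.5·29.6 = 14.80.
shape1 = 15.80; shape2 = κ − shape1 = 15.80.

shape1 = 15.80, shape2 = 15.80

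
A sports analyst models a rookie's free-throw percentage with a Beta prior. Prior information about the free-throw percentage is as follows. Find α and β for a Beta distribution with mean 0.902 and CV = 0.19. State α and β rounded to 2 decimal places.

σ = CV·μ = 0.19×0.902 = 0.17138, so σ² = 0.029371.
s+1 = μ(1−μ)/σ² = 0.088396/0.029371 = 3.0096, so s = α+β = 2.0096.
α = μs = 1.81, β = (1−μ)s = 0.20.

α = 1.81, β = 0.20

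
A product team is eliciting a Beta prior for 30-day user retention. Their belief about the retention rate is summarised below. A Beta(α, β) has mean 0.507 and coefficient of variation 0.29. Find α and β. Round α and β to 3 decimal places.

α = 5.355, β = 5.207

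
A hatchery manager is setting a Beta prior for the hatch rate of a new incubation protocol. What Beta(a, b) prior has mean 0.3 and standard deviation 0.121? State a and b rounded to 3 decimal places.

First σ² = 0.014641. Setting a = μn, b = (1−μ)n with n = a+b,
μ(1−μ)/(n+1) = 0.014641 ⇒ n+1 = 0.21/0.014641 = 14.3433 ⇒ n = 13.3433.
Hence a = 0.3×13.3433 = 4.003, b = 0.7×13.3433 = 9.340.

a = 4.003, b = 9.340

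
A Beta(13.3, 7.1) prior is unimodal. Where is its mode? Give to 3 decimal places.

The density x^(α−1)(1−x)^(β−1) is maximised at (α−1)/(α+β−2) = 12.3/18.4 = 0.668.

0.668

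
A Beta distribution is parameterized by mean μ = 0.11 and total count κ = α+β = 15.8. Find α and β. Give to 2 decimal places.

α = μκ = 0.11×15.8 = 1.74 and β = (1−μ)κ = 0.89×15.8 = 14.06.

α = 1.74, β = 14.06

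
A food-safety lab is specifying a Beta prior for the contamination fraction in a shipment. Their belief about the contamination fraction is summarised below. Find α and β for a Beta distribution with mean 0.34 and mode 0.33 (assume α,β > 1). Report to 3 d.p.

α = 11.560, β = 22.440

With s = α+β: μ = α/s and mode = (α−1)/(s−2). Eliminating α = μs,
μs − 1 = m(s−2) ⇒ s(μ−m) = 1−2m ⇒ s = 0.34/0.01 = 34.0000.
So α = μs = 11.560, β = (1−μ)s = 22.440.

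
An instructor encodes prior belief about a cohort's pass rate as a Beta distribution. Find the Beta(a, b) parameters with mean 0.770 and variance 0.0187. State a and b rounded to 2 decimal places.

By moment matching, a+b = μ(1−μ)/σ² − 1 = (0.770·0.230)/0.0187 − 1 = 9.4706 − 1 = 8.4706.
Since a/(a+b) = μ, a = 0.770·8.4706 = 6.52 and b = 0.230·8.4706 = 1.95.

a = 6.52, b = 1.95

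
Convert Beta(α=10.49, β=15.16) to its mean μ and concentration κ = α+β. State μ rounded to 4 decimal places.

μ = 0.4090, κ = 25.65

κ = α+β = 10.49+15.16 = 25.65; μ = α/κ = 10.49/25.65 = 0.4090.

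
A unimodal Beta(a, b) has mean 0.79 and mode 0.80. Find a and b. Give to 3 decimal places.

With s = a+b: μ = a/s and mode = (a−1)/(s−2). Eliminating a = μs,
μs − 1 = m(s−2) ⇒ s(μ−m) = 1−2m ⇒ s = -0.60/-0.01 = 60.0000.
So a = μs = 47.400, b = (1−μ)s = 12.600.

a = 47.400, b = 12.600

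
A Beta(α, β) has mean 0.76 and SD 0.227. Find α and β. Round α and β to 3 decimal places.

First σ² = 0.051529. Setting α = μn, β = (1−μ)n with n = α+β,
μ(1−μ)/(n+1) = 0.051529 ⇒ n+1 = 0.1824/0.051529 = 3.5398 ⇒ n = 2.5398.
Hence α = 0.76×2.5398 = 1.930, β = 0.24×2.5398 = 0.610.

α = 1.930, β = 0.610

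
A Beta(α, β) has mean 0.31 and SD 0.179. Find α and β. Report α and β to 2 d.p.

α = 1.76, β = 3.92

σ² = 0.179² = 0.032041.
With s = α+β, Var = μ(1−μ)/(s+1), so s+1 = (0.31×0.69)/0.032041 = 6.6758 and s = 5.6758.
α = μs = 1.76, β = (1−μ)s = 3.92.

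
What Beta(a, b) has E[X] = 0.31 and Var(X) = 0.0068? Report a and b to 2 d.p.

Let s = a+b. The Beta variance is μ(1−μ)/(s+1).
So s+1 = μ(1−μ)/σ² = (0.31×0.69)/0.0068 = 0.2139/0.0068 = 31.4559, giving s = 30.4559.
Then a = μs = 0.31×30.4559 = 9.44 and b = (1−μ)s = 0.69×30.4559 = 21.01.

a = 9.44, b = 21.01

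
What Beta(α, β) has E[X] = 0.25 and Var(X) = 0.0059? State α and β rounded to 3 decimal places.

α = 7.695, β = 23.085

Write ν = α+β; then α = μν and Var = μ(1−μ)/(ν+1).
ν = μ(1−μ)/Var − 1 = 0.1875/0.0059 − 1 = 30.7797.
α = 0.25·30.7797 = 7.695, β = 0.75·30.7797 = 23.085.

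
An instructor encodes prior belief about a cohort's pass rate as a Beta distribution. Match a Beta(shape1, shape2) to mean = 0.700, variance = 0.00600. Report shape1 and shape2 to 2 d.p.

shape1 = 23.80, shape2 = 10.20

Let s = shape1+shape2. The Beta variance is μ(1−μ)/(s+1).
So s+1 = μ(1−μ)/σ² = (0.700×0.300)/0.00600 = 0.210000/0.00600 = 35.0000, giving s = 34.0000.
Then shape1 = μs = 0.700×34.0000 = 23.80 and shape2 = (1−μ)s = 0.300×34.0000 = 10.20.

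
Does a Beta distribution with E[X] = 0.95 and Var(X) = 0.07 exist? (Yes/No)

No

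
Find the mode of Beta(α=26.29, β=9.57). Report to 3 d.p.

0.747

The density x^(α−1)(1−x)^(β−1) is maximised at (α−1)/(α+β−2) = 25.29/33.86 = 0.747.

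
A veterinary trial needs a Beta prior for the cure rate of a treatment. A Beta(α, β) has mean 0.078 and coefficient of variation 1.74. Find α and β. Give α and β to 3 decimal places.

Var = (CV·μ)² = (1.74×0.078)² = 0.018420.
α+β = μ(1−μ)/Var − 1 = 0.071916/0.018420 − 1 = 2.9043.
Thus α = 0.078·2.9043 = 0.227 and β = 0.922·2.9043 = 2.678.

α = 0.227, β = 2.678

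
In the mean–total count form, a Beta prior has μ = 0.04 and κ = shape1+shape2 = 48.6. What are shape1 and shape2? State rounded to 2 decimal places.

shape1 = 1.94, shape2 = 46.66

Split κ in proportion μ : (1−μ): shape1 = 0.04·48.6 = 1.94, shape2 = 48.6 − 1.94 = 46.66.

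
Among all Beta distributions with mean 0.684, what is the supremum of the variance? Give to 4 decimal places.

0.2161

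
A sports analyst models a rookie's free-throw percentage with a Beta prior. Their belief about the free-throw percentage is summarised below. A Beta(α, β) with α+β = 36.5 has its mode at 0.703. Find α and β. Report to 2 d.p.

α = 25.25, β = 11.25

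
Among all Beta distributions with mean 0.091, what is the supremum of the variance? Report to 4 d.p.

For fixed mean μ the Beta variance is μ(1−μ)/(α+β+1), increasing as α+β decreases.
Its least upper bound (not attained) is μ(1−μ) = 0.091·0.909 = 0.0827.

0.0827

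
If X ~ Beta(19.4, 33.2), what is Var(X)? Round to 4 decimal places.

0.0043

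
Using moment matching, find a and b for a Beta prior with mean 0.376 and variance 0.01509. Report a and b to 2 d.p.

a = 5.47, b = 9.08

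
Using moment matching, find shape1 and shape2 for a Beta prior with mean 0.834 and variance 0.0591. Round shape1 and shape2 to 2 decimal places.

Let s = shape1+shape2. The Beta variance is μ(1−μ)/(s+1).
So s+1 = μ(1−μ)/σ² = (0.834×0.166)/0.0591 = 0.138444/0.0591 = 2.3425, giving s = 1.3425.
Then shape1 = μs = 0.834×1.3425 = 1.12 and shape2 = (1−μ)s = 0.166×1.3425 = 0.22.

shape1 = 1.12, shape2 = 0.22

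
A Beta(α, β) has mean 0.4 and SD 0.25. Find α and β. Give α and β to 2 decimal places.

α = 1.14, β = 1.70

Variance = 0.25² = 0.0625. The moment-matching identity α+β = μ(1−μ)/Var − 1 gives
α+β = 0.24/0.0625 − 1 = 2.8400, so α = μ·2.8400 = 1.14 and β = (1−μ)·2.8400 = 1.70.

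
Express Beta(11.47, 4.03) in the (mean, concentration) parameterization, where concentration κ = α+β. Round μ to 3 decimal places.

μ = 0.740, κ = 15.50

κ = α+β = 11.47+4.03 = 15.50; μ = α/κ = 11.47/15.50 = 0.740.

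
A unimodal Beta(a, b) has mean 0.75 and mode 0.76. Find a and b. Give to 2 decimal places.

With s = a+b: μ = a/s and mode = (a−1)/(s−2). Eliminating a = μs,
μs − 1 = m(s−2) ⇒ s(μ−m) = 1−2m ⇒ s = -0.52/-0.01 = 52.0000.
So a = μs = 39.00, b = (1−μ)s = 13.00.

a = 39.00, b = 13.00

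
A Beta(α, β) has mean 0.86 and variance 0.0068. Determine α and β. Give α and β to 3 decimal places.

α = 14.367, β = 2.339

By moment matching, α+β = μ(1−μ)/σ² − 1 = (0.86·0.14)/0.0068 − 1 = 17.7059 − 1 = 16.7059.
Since α/(α+β) = μ, α = 0.86·16.7059 = 14.367 and β = 0.14·16.7059 = 2.339.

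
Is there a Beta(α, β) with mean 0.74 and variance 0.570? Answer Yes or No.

For any Beta, Var(X) < E[X]·(1−E[X]).
Here μ(1−μ) = 0.74×0.26 = 0.1924, and 0.570 ≥ 0.1924.

No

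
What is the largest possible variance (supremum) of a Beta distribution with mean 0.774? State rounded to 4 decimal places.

0.1749

For fixed mean μ the Beta variance is μ(1−μ)/(α+β+1), increasing as α+β decreases.
Its least upper bound (not attained) is μ(1−μ) = 0.774·0.226 = 0.1749.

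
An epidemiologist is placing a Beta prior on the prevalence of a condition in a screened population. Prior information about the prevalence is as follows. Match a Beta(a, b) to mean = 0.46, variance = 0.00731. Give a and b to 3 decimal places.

By moment matching, a+b = μ(1−μ)/σ² − 1 = (0.46·0.54)/0.00731 − 1 = 33.9808 − 1 = 32.9808.
Since a/(a+b) = μ, a = 0.46·32.9808 = 15.171 and b = 0.54·32.9808 = 17.810.

a = 15.171, b = 17.810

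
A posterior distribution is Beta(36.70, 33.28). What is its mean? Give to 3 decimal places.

0.524

The Beta mean is α/(α+β) = 36.70/(36.70+33.28) = 0.524.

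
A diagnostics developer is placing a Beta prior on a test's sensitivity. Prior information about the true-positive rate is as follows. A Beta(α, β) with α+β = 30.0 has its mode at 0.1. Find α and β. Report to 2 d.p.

α = 3.80, β = 26.20

Since the density peak of Beta(α,β) is at (α−1)/(α+β−2),
α = 1 + 0.1(30.0−2) = 3.80 and β = 30.0 − 3.80 = 26.20.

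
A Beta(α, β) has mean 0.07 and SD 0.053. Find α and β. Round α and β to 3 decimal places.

σ² = 0.053² = 0.002809.
With s = α+β, Var = μ(1−μ)/(s+1), so s+1 = (0.07×0.93)/0.002809 = 23.1755 and s = 22.1755.
α = μs = 1.552, β = (1−μ)s = 20.623.

α = 1.552, β = 20.623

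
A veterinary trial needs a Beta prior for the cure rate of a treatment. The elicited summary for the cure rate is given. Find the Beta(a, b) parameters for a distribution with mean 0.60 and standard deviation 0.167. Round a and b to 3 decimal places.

a = 4.563, b = 3.042

First σ² = 0.027889. Setting a = μn, b = (1−μ)n with n = a+b,
μ(1−μ)/(n+1) = 0.027889 ⇒ n+1 = 0.2400/0.027889 = 8.6055 ⇒ n = 7.6055.
Hence a = 0.60×7.6055 = 4.563, b = 0.40×7.6055 = 3.042.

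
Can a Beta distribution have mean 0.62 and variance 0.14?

Yes

For any Beta, Var(X) < E[X]·(1−E[X]).
Here μ(1−μ) = 0.62×0.38 = 0.2356, and 0.14 < 0.2356.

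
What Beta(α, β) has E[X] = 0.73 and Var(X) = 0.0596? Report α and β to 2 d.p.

α = 1.68, β = 0.62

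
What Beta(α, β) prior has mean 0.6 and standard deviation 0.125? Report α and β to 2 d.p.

α = 8.62, β = 5.74

Variance = 0.125² = 0.015625. The moment-matching identity α+β = μ(1−μ)/Var − 1 gives
α+β = 0.24/0.015625 − 1 = 14.3600, so α = μ·14.3600 = 8.62 and β = (1−μ)·14.3600 = 5.74.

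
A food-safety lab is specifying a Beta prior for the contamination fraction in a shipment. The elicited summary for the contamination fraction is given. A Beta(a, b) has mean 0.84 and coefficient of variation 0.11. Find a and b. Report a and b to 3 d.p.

Var = (CV·μ)² = (0.11×0.84)² = 0.008538.
a+b = μ(1−μ)/Var − 1 = 0.1344/0.008538 − 1 = 14.7418.
Thus a = 0.84·14.7418 = 12.383 and b = 0.16·14.7418 = 2.359.

a = 12.383, b = 2.359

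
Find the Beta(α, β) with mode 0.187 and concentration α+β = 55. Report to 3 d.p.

Since the density peak of Beta(α,β) is at (α−1)/(α+β−2),
α = 1 + 0.187(55−2) = 10.911 and β = 55 − 10.911 = 44.089.

α = 10.911, β = 44.089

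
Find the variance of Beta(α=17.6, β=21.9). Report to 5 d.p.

0.00610

μ = 17.6/39.5 = 0.445570; Var = μ(1−μ)/(α+β+1) = 0.2470373/40.5 = 0.00610.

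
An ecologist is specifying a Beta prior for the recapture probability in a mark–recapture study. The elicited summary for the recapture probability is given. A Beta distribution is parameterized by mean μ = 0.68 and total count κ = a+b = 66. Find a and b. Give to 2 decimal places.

a = 44.88, b = 21.12

Split κ in proportion μ : (1−μ): a = 0.68·66 = 44.88, b = 66 − 44.88 = 21.12.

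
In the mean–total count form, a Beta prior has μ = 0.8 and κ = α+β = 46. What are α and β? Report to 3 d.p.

α = μκ = 0.8×46 = 36.800 and β = (1−μ)κ = 0.2×46 = 9.200.

α = 36.800, β = 9.200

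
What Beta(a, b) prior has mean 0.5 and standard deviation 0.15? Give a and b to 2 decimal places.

a = 5.06, b = 5.06

σ² = 0.15² = 0.0225.
With s = a+b, Var = μ(1−μ)/(s+1), so s+1 = (0.5×0.5)/0.0225 = 11.1111 and s = 10.1111.
a = μs = 5.06, b = (1−μ)s = 5.06.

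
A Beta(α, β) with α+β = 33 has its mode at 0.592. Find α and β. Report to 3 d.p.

α = 19.352, β = 13.648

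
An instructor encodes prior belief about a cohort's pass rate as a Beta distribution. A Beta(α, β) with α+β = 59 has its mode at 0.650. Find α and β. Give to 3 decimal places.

Mode = (α−1)/(κ−2) with κ = α+β, so α−1 = 0.650·57 = 37.050.
α = 38.050; β = κ − α = 20.950.

α = 38.050, β = 20.950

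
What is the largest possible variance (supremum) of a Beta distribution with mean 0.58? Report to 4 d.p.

Var = μ(1−μ)/(α+β+1), which approaches μ(1−μ) as α+β → 0.
So the supremum is μ(1−μ) = 0.58×0.42 = 0.2436.

0.2436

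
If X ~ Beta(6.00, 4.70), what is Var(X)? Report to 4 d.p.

μ = 6.00/10.70 = 0.560748; Var = μ(1−μ)/(α+β+1) = 0.2463097/11.70 = 0.0211.

0.0211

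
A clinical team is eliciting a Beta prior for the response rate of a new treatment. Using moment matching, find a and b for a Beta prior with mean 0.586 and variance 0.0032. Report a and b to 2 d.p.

a = 43.84, b = 30.97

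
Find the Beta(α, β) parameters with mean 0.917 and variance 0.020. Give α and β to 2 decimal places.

α = 2.57, β = 0.23

Let s = α+β. The Beta variance is μ(1−μ)/(s+1).
So s+1 = μ(1−μ)/σ² = (0.917×0.083)/0.020 = 0.076111/0.020 = 3.8055, giving s = 2.8055.
Then α = μs = 0.917×2.8055 = 2.57 and β = (1−μ)s = 0.083×2.8055 = 0.23.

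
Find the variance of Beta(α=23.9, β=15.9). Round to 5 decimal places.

0.00588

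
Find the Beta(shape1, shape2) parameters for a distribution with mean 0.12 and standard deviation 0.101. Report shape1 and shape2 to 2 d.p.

Variance = 0.101² = 0.010201. The moment-matching identity shape1+shape2 = μ(1−μ)/Var − 1 gives
shape1+shape2 = 0.1056/0.010201 − 1 = 9.3519, so shape1 = μ·9.3519 = 1.12 and shape2 = (1−μ)·9.3519 = 8.23.

shape1 = 1.12, shape2 = 8.23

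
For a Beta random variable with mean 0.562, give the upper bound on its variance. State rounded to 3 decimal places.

Var = μ(1−μ)/(α+β+1), which approaches μ(1−μ) as α+β → 0.
So the supremum is μ(1−μ) = 0.562×0.438 = 0.246.

0.246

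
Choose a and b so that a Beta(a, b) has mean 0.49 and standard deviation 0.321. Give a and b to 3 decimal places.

a = 0.698, b = 0.727

Variance = 0.321² = 0.103041. The moment-matching identity a+b = μ(1−μ)/Var − 1 gives
a+b = 0.2499/0.103041 − 1 = 1.4252, so a = μ·1.4252 = 0.698 and b = (1−μ)·1.4252 = 0.727.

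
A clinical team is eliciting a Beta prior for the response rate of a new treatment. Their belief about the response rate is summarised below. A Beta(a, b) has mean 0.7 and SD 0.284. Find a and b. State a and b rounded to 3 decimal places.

a = 1.123, b = 0.481

Variance = 0.284² = 0.080656. The moment-matching identity a+b = μ(1−μ)/Var − 1 gives
a+b = 0.21/0.080656 − 1 = 1.6037, so a = μ·1.6037 = 1.123 and b = (1−μ)·1.6037 = 0.481.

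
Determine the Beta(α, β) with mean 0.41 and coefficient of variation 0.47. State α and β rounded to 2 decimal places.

Var = (CV·μ)² = (0.47×0.41)² = 0.037133.
α+β = μ(1−μ)/Var − 1 = 0.2419/0.037133 − 1 = 5.5144.
Thus α = 0.41·5.5144 = 2.26 and β = 0.59·5.5144 = 3.25.

α = 2.26, β = 3.25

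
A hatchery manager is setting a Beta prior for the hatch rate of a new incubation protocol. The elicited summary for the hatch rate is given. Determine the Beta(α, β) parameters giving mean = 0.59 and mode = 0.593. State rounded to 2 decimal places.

α = 36.58, β = 25.42

Let s = α+β. Mean gives α = μs = 0.59s; mode gives (α−1)/(s−2) = 0.593.
Substituting: 0.59s − 1 = 0.593(s−2) = 0.593s − 1.186, so -0.003s = -0.186 and s = 62.0000.
Then α = 0.59×62.0000 = 36.58 and β = s−α = 25.42.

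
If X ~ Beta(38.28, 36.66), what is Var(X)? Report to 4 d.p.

0.0033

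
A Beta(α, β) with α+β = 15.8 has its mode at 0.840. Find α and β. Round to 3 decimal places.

Since the density peak of Beta(α,β) is at (α−1)/(α+β−2),
α = 1 + 0.840(15.8−2) = 12.592 and β = 15.8 − 12.592 = 3.208.

α = 12.592, β = 3.208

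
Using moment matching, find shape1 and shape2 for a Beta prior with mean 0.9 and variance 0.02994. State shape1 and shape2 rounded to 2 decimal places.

shape1 = 1.81, shape2 = 0.20

Write ν = shape1+shape2; then shape1 = μν and Var = μ(1−μ)/(ν+1).
ν = μ(1−μ)/Var − 1 = 0.09/0.02994 − 1 = 2.0060.
shape1 = 0.9·2.0060 = 1.81, shape2 = 0.1·2.0060 = 0.20.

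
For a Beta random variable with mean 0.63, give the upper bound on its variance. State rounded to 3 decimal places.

0.233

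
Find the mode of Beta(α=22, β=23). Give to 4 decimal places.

0.4884

With α,β > 1, mode = (α−1)/(α+β−2) = 21/43 = 0.4884.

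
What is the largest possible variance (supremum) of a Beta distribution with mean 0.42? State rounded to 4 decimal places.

0.2436

Var = μ(1−μ)/(α+β+1), which approaches μ(1−μ) as α+β → 0.
So the supremum is μ(1−μ) = 0.42×0.58 = 0.2436.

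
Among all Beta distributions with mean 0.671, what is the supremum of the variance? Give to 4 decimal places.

For fixed mean μ the Beta variance is μ(1−μ)/(α+β+1), increasing as α+β decreases.
Its least upper bound (not attained) is μ(1−μ) = 0.671·0.329 = 0.2208.

0.2208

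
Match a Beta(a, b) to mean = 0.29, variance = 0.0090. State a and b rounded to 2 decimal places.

a = 6.34, b = 15.53

Let s = a+b. The Beta variance is μ(1−μ)/(s+1).
So s+1 = μ(1−μ)/σ² = (0.29×0.71)/0.0090 = 0.2059/0.0090 = 22.8778, giving s = 21.8778.
Then a = μs = 0.29×21.8778 = 6.34 and b = (1−μ)s = 0.71×21.8778 = 15.53.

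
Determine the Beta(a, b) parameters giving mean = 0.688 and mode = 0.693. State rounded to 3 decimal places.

With s = a+b: μ = a/s and mode = (a−1)/(s−2). Eliminating a = μs,
μs − 1 = m(s−2) ⇒ s(μ−m) = 1−2m ⇒ s = -0.386/-0.005 = 77.2000.
So a = μs = 53.114, b = (1−μ)s = 24.086.

a = 53.114, b = 24.086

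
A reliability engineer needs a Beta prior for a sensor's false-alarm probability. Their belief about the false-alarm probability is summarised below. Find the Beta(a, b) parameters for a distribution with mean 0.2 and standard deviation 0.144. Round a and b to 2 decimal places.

a = 1.34, b = 5.37

First σ² = 0.020736. Setting a = μn, b = (1−μ)n with n = a+b,
μ(1−μ)/(n+1) = 0.020736 ⇒ n+1 = 0.16/0.020736 = 7.7160 ⇒ n = 6.7160.
Hence a = 0.2×6.7160 = 1.34, b = 0.8×6.7160 = 5.37.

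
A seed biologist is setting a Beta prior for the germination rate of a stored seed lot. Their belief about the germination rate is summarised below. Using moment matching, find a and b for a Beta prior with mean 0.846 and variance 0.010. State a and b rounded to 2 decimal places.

a = 10.18, b = 1.85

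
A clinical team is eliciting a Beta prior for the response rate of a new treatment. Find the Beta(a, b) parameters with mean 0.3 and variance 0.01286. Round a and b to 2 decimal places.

a = 4.60, b = 10.73

Write ν = a+b; then a = μν and Var = μ(1−μ)/(ν+1).
ν = μ(1−μ)/Var − 1 = 0.21/0.01286 − 1 = 15.3297.
a = 0.3·15.3297 = 4.60, b = 0.7·15.3297 = 10.73.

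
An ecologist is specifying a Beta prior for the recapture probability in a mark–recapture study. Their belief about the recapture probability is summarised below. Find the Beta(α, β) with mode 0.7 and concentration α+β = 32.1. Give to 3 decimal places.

α = 22.070, β = 10.030

Since the density peak of Beta(α,β) is at (α−1)/(α+β−2),
α = 1 + 0.7(32.1−2) = 22.070 and β = 32.1 − 22.070 = 10.030.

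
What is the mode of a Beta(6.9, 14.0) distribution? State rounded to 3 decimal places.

0.312

The density x^(α−1)(1−x)^(β−1) is maximised at (α−1)/(α+β−2) = 5.9/18.9 = 0.312.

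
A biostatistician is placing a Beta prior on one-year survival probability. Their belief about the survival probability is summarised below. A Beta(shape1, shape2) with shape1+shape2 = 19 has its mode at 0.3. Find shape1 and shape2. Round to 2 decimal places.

shape1 = 6.10, shape2 = 12.90

Mode = (shape1−1)/(κ−2) with κ = shape1+shape2, so shape1−1 = 0.3·17 = 5.10.
shape1 = 6.10; shape2 = κ − shape1 = 12.90.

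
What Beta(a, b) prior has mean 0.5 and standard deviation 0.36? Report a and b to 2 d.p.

Variance = 0.36² = 0.1296. The moment-matching identity a+b = μ(1−μ)/Var − 1 gives
a+b = 0.25/0.1296 − 1 = 0.9290, so a = μ·0.9290 = 0.46 and b = (1−μ)·0.9290 = 0.46.

a = 0.46, b = 0.46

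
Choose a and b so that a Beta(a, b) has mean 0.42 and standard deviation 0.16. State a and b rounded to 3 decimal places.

a = 3.577, b = 4.939

σ² = 0.16² = 0.0256.
With s = a+b, Var = μ(1−μ)/(s+1), so s+1 = (0.42×0.58)/0.0256 = 9.5156 and s = 8.5156.
a = μs = 3.577, b = (1−μ)s = 4.939.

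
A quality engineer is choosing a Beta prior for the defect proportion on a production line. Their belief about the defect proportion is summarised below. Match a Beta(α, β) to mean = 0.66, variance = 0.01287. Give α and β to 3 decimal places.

α = 10.848, β = 5.588

Write ν = α+β; then α = μν and Var = μ(1−μ)/(ν+1).
ν = μ(1−μ)/Var − 1 = 0.2244/0.01287 − 1 = 16.4359.
α = 0.66·16.4359 = 10.848, β = 0.34·16.4359 = 5.588.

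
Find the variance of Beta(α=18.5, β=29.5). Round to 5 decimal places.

α+β = 48.0 and αβ = 545.75, so Var = αβ/[(α+β)²(α+β+1)] = 545.75/112896.000 = 0.00483.

0.00483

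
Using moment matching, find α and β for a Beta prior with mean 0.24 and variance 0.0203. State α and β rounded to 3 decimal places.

α = 1.916, β = 6.069

Let s = α+β. The Beta variance is μ(1−μ)/(s+1).
So s+1 = μ(1−μ)/σ² = (0.24×0.76)/0.0203 = 0.1824/0.0203 = 8.9852, giving s = 7.9852.
Then α = μs = 0.24×7.9852 = 1.916 and β = (1−μ)s = 0.76×7.9852 = 6.069.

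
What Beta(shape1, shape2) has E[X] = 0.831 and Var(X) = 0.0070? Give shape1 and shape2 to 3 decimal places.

shape1 = 15.841, shape2 = 3.222

By moment matching, shape1+shape2 = μ(1−μ)/σ² − 1 = (0.831·0.169)/0.0070 − 1 = 20.0627 − 1 = 19.0627.
Since shape1/(shape1+shape2) = μ, shape1 = 0.831·19.0627 = 15.841 and shape2 = 0.169·19.0627 = 3.222.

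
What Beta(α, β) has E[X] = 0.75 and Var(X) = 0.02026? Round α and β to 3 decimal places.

Let s = α+β. The Beta variance is μ(1−μ)/(s+1).
So s+1 = μ(1−μ)/σ² = (0.75×0.25)/0.02026 = 0.1875/0.02026 = 9.2547, giving s = 8.2547.
Then α = μs = 0.75×8.2547 = 6.191 and β = (1−μ)s = 0.25×8.2547 = 2.064.

α = 6.191, β = 2.064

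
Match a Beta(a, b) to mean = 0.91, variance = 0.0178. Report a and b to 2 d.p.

Write ν = a+b; then a = μν and Var = μ(1−μ)/(ν+1).
ν = μ(1−μ)/Var − 1 = 0.0819/0.0178 − 1 = 3.6011.
a = 0.91·3.6011 = 3.28, b = 0.09·3.6011 = 0.32.

a = 3.28, b = 0.32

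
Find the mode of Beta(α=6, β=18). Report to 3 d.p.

0.227

With α,β > 1, mode = (α−1)/(α+β−2) = 5/22 = 0.227.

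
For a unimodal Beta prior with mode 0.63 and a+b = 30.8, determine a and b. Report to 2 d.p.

a = 19.14, b = 11.66

Mode = (a−1)/(κ−2) with κ = a+b, so a−1 = 0.63·28.8 = 18.14.
a = 19.14; b = κ − a = 11.66.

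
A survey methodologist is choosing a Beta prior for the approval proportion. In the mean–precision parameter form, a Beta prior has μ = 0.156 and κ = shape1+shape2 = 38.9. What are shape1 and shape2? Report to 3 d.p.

Split κ in proportion μ : (1−μ): shape1 = 0.156·38.9 = 6.068, shape2 = 38.9 − 6.068 = 32.832.

shape1 = 6.068, shape2 = 32.832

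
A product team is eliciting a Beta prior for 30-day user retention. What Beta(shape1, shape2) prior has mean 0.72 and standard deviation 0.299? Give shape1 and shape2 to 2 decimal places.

shape1 = 0.90, shape2 = 0.35

First σ² = 0.089401. Setting shape1 = μn, shape2 = (1−μ)n with n = shape1+shape2,
μ(1−μ)/(n+1) = 0.089401 ⇒ n+1 = 0.2016/0.089401 = 2.2550 ⇒ n = 1.2550.
Hence shape1 = 0.72×1.2550 = 0.90, shape2 = 0.28×1.2550 = 0.35.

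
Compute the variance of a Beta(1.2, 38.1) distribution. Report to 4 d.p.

0.0007

α+β = 39.3 and αβ = 45.72, so Var = αβ/[(α+β)²(α+β+1)] = 45.72/62242.947 = 0.0007.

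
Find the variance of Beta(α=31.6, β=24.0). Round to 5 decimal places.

α+β = 55.6 and αβ = 758.40, so Var = αβ/[(α+β)²(α+β+1)] = 758.40/174970.976 = 0.00433.

0.00433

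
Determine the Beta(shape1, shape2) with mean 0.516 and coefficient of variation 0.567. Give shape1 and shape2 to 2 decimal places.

shape1 = 0.99, shape2 = 0.93

Var = (CV·μ)² = (0.567×0.516)² = 0.085598.
shape1+shape2 = μ(1−μ)/Var − 1 = 0.249744/0.085598 − 1 = 1.9176.
Thus shape1 = 0.516·1.9176 = 0.99 and shape2 = 0.484·1.9176 = 0.93.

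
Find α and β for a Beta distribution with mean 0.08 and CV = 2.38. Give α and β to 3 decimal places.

α = 0.082, β = 0.948

Var = (CV·μ)² = (2.38×0.08)² = 0.036252.
α+β = μ(1−μ)/Var − 1 = 0.0736/0.036252 − 1 = 1.0302.
Thus α = 0.08·1.0302 = 0.082 and β = 0.92·1.0302 = 0.948.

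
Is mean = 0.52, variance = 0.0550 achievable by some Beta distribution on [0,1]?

A Beta with mean μ has variance μ(1−μ)/(α+β+1) < μ(1−μ).
Here μ(1−μ) = 0.52×0.48 = 0.2496, and 0.0550 < 0.2496.

Yes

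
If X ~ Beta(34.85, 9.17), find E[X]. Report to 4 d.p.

0.7917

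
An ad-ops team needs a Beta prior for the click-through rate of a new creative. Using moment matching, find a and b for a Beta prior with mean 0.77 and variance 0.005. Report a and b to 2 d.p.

a = 26.50, b = 7.92

By moment matching, a+b = μ(1−μ)/σ² − 1 = (0.77·0.23)/0.005 − 1 = 35.4200 − 1 = 34.4200.
Since a/(a+b) = μ, a = 0.77·34.4200 = 26.50 and b = 0.23·34.4200 = 7.92.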